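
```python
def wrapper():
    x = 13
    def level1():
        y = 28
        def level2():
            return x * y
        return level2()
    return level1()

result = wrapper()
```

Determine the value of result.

Step 1: x = 13 in wrapper. y = 28 in level1.
Step 2: level2() reads x = 13 and y = 28 from enclosing scopes.
Step 3: result = 13 * 28 = 364

The answer is 364.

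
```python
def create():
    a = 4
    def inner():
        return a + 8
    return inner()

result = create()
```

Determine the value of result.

Step 1: create() defines a = 4.
Step 2: inner() reads a = 4 from enclosing scope, returns 4 + 8 = 12.
Step 3: result = 12

The answer is 12.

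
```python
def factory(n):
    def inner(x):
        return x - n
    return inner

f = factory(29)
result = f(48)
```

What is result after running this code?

Step 1: factory(29) creates a closure capturing n = 29.
Step 2: f(48) computes 48 - 29 = 19.
Step 3: result = 19

The answer is 19.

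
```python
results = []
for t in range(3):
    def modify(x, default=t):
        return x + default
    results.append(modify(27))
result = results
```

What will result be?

Step 1: Default argument default=t is evaluated at function definition time.
Step 2: Each iteration creates modify with default = current t value.
Step 3: modify(27) returns 27 + default. results = [27, 28, 29]

The answer is [27, 28, 29].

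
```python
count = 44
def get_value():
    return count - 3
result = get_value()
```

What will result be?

Step 1: count = 44 is defined globally.
Step 2: get_value() looks up count from global scope = 44, then computes 44 - 3 = 41.
Step 3: result = 41

The answer is 41.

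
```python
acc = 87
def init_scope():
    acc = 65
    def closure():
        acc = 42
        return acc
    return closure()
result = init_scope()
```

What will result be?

Step 1: Three scopes define acc: global (87), init_scope (65), closure (42).
Step 2: closure() has its own local acc = 42, which shadows both enclosing and global.
Step 3: result = 42 (local wins in LEGB)

The answer is 42.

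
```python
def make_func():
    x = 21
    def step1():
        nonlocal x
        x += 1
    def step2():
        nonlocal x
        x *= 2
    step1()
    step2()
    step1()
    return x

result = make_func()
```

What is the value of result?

Step 1: x = 21.
Step 2: step1(): x = 21 + 1 = 22.
Step 3: step2(): x = 22 * 2 = 44.
Step 4: step1(): x = 44 + 1 = 45. result = 45

The answer is 45.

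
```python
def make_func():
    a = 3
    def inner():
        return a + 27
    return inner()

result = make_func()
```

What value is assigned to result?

Step 1: make_func() defines a = 3.
Step 2: inner() reads a = 3 from enclosing scope, returns 3 + 27 = 30.
Step 3: result = 30

The answer is 30.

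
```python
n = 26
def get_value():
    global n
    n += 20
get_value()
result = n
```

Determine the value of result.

Step 1: n = 26 globally.
Step 2: get_value() modifies global n: n += 20 = 46.
Step 3: result = 46

The answer is 46.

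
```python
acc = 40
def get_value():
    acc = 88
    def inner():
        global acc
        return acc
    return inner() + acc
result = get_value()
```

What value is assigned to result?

Step 1: Global acc = 40. get_value() shadows with local acc = 88.
Step 2: inner() uses global keyword, so inner() returns global acc = 40.
Step 3: get_value() returns 40 + 88 = 128

The answer is 128.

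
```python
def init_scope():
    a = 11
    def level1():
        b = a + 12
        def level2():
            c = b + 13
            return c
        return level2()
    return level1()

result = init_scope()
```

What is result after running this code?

Step 1: a = 11. b = a + 12 = 23.
Step 2: c = b + 13 = 23 + 13 = 36.
Step 3: result = 36

The answer is 36.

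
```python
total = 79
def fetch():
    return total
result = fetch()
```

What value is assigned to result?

Step 1: total = 79 is defined in the global scope.
Step 2: fetch() looks up total. No local total exists, so Python checks the global scope via LEGB rule and finds total = 79.
Step 3: result = 79

The answer is 79.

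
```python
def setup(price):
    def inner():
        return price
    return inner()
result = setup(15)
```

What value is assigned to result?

Step 1: setup(15) binds parameter price = 15.
Step 2: inner() looks up price in enclosing scope and finds the parameter price = 15.
Step 3: result = 15

The answer is 15.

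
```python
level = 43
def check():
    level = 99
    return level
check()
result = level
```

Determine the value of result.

Step 1: Global level = 43.
Step 2: check() creates local level = 99 (shadow, not modification).
Step 3: After check() returns, global level is unchanged. result = 43

The answer is 43.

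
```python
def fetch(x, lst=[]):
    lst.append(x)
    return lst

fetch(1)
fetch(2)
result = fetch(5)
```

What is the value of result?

Step 1: Mutable default argument gotcha! The list [] is created once.
Step 2: Each call appends to the SAME list: [1], [1, 2], [1, 2, 5].
Step 3: result = [1, 2, 5]

The answer is [1, 2, 5].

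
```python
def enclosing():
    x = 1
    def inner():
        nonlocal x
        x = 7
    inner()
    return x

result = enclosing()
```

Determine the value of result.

Step 1: enclosing() sets x = 1.
Step 2: inner() uses nonlocal to reassign x = 7.
Step 3: result = 7

The answer is 7.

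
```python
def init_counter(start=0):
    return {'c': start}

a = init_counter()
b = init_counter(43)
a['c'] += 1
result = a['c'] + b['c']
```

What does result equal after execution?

Step 1: init_counter() returns a new dict each call (immutable default 0).
Step 2: a = {'c': 0}, b = {'c': 43}.
Step 3: a['c'] += 1 = 1. result = 1 + 43 = 44

The answer is 44.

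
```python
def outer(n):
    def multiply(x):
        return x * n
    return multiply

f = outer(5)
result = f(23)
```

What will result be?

Step 1: outer(5) returns multiply closure with n = 5.
Step 2: f(23) computes 23 * 5 = 115.
Step 3: result = 115

The answer is 115.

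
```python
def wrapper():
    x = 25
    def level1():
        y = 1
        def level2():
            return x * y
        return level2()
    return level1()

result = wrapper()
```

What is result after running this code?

Step 1: x = 25 in wrapper. y = 1 in level1.
Step 2: level2() reads x = 25 and y = 1 from enclosing scopes.
Step 3: result = 25 * 1 = 25

The answer is 25.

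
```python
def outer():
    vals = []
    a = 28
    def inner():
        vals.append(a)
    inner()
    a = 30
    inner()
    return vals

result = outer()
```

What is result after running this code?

Step 1: a = 28. inner() appends current a to vals.
Step 2: First inner(): appends 28. Then a = 30.
Step 3: Second inner(): appends 30 (closure sees updated a). result = [28, 30]

The answer is [28, 30].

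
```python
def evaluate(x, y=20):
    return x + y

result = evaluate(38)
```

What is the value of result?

Step 1: evaluate(38) uses default y = 20.
Step 2: Returns 38 + 20 = 58.
Step 3: result = 58

The answer is 58.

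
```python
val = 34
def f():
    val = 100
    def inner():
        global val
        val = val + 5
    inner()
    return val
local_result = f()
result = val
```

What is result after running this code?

Step 1: Global val = 34. f() creates local val = 100.
Step 2: inner() declares global val and adds 5: global val = 34 + 5 = 39.
Step 3: f() returns its local val = 100 (unaffected by inner).
Step 4: result = global val = 39

The answer is 39.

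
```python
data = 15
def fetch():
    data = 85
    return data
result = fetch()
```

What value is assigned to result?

Step 1: Global data = 15.
Step 2: fetch() creates local data = 85, shadowing the global.
Step 3: Returns local data = 85. result = 85

The answer is 85.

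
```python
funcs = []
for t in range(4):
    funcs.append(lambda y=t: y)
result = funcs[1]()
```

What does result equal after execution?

Step 1: Default argument y=t captures t's value at each iteration.
Step 2: funcs[1] captured y = 1 when t was 1.
Step 3: result = 1

The answer is 1.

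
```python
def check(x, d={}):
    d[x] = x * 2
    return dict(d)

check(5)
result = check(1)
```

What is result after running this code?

Step 1: Mutable default dict is shared across calls.
Step 2: First call adds 5: 10. Second call adds 1: 2.
Step 3: result = {5: 10, 1: 2}

The answer is {5: 10, 1: 2}.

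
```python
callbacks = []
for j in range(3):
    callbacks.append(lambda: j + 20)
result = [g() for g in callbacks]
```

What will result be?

Step 1: All lambdas capture j by reference. After the loop, j = 2.
Step 2: Each call returns 2 + 20 = 22.
Step 3: result = [22, 22, 22]

The answer is [22, 22, 22].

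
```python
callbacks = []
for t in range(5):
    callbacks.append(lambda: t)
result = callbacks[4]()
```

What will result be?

Step 1: The loop creates 5 lambdas, all referencing the same variable t.
Step 2: After the loop, t = 4 (final value).
Step 3: callbacks[4]() looks up t at call time and finds 4. This is the late binding gotcha. result = 4

The answer is 4.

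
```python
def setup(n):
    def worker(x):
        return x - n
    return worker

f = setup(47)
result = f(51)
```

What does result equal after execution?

Step 1: setup(47) creates a closure capturing n = 47.
Step 2: f(51) computes 51 - 47 = 4.
Step 3: result = 4

The answer is 4.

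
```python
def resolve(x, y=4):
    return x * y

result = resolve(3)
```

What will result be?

Step 1: resolve(3) uses default y = 4.
Step 2: Returns 3 * 4 = 12.
Step 3: result = 12

The answer is 12.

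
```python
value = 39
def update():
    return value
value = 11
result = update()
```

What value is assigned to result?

Step 1: value is first set to 39, then reassigned to 11.
Step 2: update() is called after the reassignment, so it looks up the current global value = 11.
Step 3: result = 11

The answer is 11.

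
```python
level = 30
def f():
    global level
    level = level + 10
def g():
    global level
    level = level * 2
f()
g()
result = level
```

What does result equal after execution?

Step 1: level = 30.
Step 2: f() adds 10: level = 30 + 10 = 40.
Step 3: g() doubles: level = 40 * 2 = 80.
Step 4: result = 80

The answer is 80.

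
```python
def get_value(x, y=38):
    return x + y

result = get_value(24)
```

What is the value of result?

Step 1: get_value(24) uses default y = 38.
Step 2: Returns 24 + 38 = 62.
Step 3: result = 62

The answer is 62.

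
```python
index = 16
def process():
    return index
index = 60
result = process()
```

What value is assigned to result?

Step 1: index is first set to 16, then reassigned to 60.
Step 2: process() is called after the reassignment, so it looks up the current global index = 60.
Step 3: result = 60

The answer is 60.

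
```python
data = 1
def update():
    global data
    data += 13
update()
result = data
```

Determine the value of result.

Step 1: data = 1 globally.
Step 2: update() modifies global data: data += 13 = 14.
Step 3: result = 14

The answer is 14.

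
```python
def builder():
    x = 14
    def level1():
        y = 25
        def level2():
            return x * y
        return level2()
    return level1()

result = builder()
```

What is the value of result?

Step 1: x = 14 in builder. y = 25 in level1.
Step 2: level2() reads x = 14 and y = 25 from enclosing scopes.
Step 3: result = 14 * 25 = 350

The answer is 350.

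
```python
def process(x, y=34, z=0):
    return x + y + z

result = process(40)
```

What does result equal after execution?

Step 1: process(40) uses defaults y = 34, z = 0.
Step 2: Returns 40 + 34 + 0 = 74.
Step 3: result = 74

The answer is 74.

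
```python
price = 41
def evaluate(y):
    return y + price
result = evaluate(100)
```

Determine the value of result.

Step 1: price = 41 is defined globally.
Step 2: evaluate(100) uses parameter y = 100 and looks up price from global scope = 41.
Step 3: result = 100 + 41 = 141

The answer is 141.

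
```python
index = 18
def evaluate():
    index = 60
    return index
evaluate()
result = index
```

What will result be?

Step 1: index = 18 globally.
Step 2: evaluate() creates a LOCAL index = 60 (no global keyword!).
Step 3: The global index is unchanged. result = 18

The answer is 18.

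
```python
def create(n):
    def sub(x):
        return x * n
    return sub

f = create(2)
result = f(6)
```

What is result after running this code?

Step 1: create(2) creates a closure capturing n = 2.
Step 2: f(6) computes 6 * 2 = 12.
Step 3: result = 12

The answer is 12.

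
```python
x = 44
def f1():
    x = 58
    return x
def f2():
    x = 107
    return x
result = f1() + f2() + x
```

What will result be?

Step 1: Each function shadows global x with its own local.
Step 2: f1() returns 58, f2() returns 107.
Step 3: Global x = 44 is unchanged. result = 58 + 107 + 44 = 209

The answer is 209.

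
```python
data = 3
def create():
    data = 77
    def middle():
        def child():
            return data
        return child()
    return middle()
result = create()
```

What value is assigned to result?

Step 1: create() defines data = 77. middle() and child() have no local data.
Step 2: child() checks local (none), enclosing middle() (none), enclosing create() and finds data = 77.
Step 3: result = 77

The answer is 77.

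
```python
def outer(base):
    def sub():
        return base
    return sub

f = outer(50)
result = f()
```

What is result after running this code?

Step 1: outer(50) creates closure capturing base = 50.
Step 2: f() returns the captured base = 50.
Step 3: result = 50

The answer is 50.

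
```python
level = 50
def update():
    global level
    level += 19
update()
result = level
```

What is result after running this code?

Step 1: level = 50 globally.
Step 2: update() modifies global level: level += 19 = 69.
Step 3: result = 69

The answer is 69.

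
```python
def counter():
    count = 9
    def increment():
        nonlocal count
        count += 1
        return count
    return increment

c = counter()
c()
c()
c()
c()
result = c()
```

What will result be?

Step 1: counter() creates closure with count = 9.
Step 2: Each c() call increments count via nonlocal. After 5 calls: 9 + 5 = 14.
Step 3: result = 14

The answer is 14.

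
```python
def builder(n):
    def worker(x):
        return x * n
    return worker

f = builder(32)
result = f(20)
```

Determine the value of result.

Step 1: builder(32) creates a closure capturing n = 32.
Step 2: f(20) computes 20 * 32 = 640.
Step 3: result = 640

The answer is 640.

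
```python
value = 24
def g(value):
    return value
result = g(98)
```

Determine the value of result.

Step 1: Global value = 24.
Step 2: g(98) takes parameter value = 98, which shadows the global.
Step 3: result = 98

The answer is 98.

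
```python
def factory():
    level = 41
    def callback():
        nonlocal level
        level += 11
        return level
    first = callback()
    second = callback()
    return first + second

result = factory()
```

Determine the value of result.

Step 1: level starts at 41.
Step 2: First call: level = 41 + 11 = 52, returns 52.
Step 3: Second call: level = 52 + 11 = 63, returns 63.
Step 4: result = 52 + 63 = 115

The answer is 115.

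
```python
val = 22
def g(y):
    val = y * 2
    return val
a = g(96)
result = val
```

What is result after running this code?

Step 1: Global val = 22.
Step 2: g(96) creates local val = 96 * 2 = 192.
Step 3: Global val unchanged because no global keyword. result = 22

The answer is 22.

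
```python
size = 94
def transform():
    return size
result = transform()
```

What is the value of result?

Step 1: size = 94 is defined in the global scope.
Step 2: transform() looks up size. No local size exists, so Python checks the global scope via LEGB rule and finds size = 94.
Step 3: result = 94

The answer is 94.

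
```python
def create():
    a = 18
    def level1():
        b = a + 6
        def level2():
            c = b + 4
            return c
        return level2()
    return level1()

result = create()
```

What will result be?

Step 1: a = 18. b = a + 6 = 24.
Step 2: c = b + 4 = 24 + 4 = 28.
Step 3: result = 28

The answer is 28.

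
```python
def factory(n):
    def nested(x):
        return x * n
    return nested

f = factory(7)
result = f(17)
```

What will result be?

Step 1: factory(7) creates a closure capturing n = 7.
Step 2: f(17) computes 17 * 7 = 119.
Step 3: result = 119

The answer is 119.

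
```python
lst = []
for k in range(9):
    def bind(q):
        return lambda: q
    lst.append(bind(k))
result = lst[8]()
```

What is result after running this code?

Step 1: bind(k) creates a new scope capturing q = k at call time.
Step 2: lst[8] = bind(8), so its lambda captures q = 8.
Step 3: result = 8 (closure factory fixes late binding)

The answer is 8.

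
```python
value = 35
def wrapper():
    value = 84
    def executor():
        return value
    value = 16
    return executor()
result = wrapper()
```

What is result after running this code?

Step 1: wrapper() sets value = 84, then later value = 16.
Step 2: executor() is called after value is reassigned to 16. Closures capture variables by reference, not by value.
Step 3: result = 16

The answer is 16.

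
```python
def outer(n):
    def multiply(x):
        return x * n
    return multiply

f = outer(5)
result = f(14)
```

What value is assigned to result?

Step 1: outer(5) returns multiply closure with n = 5.
Step 2: f(14) computes 14 * 5 = 70.
Step 3: result = 70

The answer is 70.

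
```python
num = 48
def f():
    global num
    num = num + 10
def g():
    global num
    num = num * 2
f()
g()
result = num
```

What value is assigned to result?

Step 1: num = 48.
Step 2: f() adds 10: num = 48 + 10 = 58.
Step 3: g() doubles: num = 58 * 2 = 116.
Step 4: result = 116

The answer is 116.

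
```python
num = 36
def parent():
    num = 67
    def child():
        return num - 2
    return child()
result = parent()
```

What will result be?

Step 1: parent() shadows global num with num = 67.
Step 2: child() finds num = 67 in enclosing scope, computes 67 - 2 = 65.
Step 3: result = 65

The answer is 65.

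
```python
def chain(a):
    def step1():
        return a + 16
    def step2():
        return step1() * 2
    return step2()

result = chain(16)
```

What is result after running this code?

Step 1: chain(16) captures a = 16.
Step 2: step2() calls step1() which returns 16 + 16 = 32.
Step 3: step2() returns 32 * 2 = 64

The answer is 64.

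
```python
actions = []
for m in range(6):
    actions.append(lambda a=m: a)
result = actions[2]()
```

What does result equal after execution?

Step 1: Default argument a=m captures m's value at each iteration.
Step 2: actions[2] captured a = 2 when m was 2.
Step 3: result = 2

The answer is 2.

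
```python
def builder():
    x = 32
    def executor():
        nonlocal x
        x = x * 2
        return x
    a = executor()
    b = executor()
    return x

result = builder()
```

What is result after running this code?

Step 1: x starts at 32.
Step 2: First executor(): x = 32 * 2 = 64.
Step 3: Second executor(): x = 64 * 2 = 128.
Step 4: result = 128

The answer is 128.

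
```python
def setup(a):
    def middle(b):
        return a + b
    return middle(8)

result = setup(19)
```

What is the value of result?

Step 1: setup(19) passes a = 19.
Step 2: middle(8) has b = 8, reads a = 19 from enclosing.
Step 3: result = 19 + 8 = 27

The answer is 27.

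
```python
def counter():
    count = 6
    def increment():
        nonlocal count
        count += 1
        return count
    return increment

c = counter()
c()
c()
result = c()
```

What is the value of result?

Step 1: counter() creates closure with count = 6.
Step 2: Each c() call increments count via nonlocal. After 3 calls: 6 + 3 = 9.
Step 3: result = 9

The answer is 9.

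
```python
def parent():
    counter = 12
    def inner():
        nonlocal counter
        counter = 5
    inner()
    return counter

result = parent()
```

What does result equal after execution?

Step 1: parent() sets counter = 12.
Step 2: inner() uses nonlocal to reassign counter = 5.
Step 3: result = 5

The answer is 5.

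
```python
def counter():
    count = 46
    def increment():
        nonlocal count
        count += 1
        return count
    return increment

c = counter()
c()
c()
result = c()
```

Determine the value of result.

Step 1: counter() creates closure with count = 46.
Step 2: Each c() call increments count via nonlocal. After 3 calls: 46 + 3 = 49.
Step 3: result = 49

The answer is 49.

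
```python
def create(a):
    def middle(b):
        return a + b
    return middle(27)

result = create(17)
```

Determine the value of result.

Step 1: create(17) passes a = 17.
Step 2: middle(27) has b = 27, reads a = 17 from enclosing.
Step 3: result = 17 + 27 = 44

The answer is 44.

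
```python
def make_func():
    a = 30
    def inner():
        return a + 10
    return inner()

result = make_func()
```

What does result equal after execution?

Step 1: make_func() defines a = 30.
Step 2: inner() reads a = 30 from enclosing scope, returns 30 + 10 = 40.
Step 3: result = 40

The answer is 40.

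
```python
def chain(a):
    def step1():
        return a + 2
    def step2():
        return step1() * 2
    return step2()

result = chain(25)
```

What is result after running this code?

Step 1: chain(25) captures a = 25.
Step 2: step2() calls step1() which returns 25 + 2 = 27.
Step 3: step2() returns 27 * 2 = 54

The answer is 54.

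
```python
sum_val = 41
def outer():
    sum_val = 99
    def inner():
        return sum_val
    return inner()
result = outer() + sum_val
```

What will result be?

Step 1: Global sum_val = 41. outer() shadows with sum_val = 99.
Step 2: inner() returns enclosing sum_val = 99. outer() = 99.
Step 3: result = 99 + global sum_val (41) = 140

The answer is 140.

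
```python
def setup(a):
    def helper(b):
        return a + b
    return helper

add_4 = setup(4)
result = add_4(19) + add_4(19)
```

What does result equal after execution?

Step 1: add_4 captures a = 4.
Step 2: add_4(19) = 4 + 19 = 23, called twice.
Step 3: result = 23 + 23 = 46

The answer is 46.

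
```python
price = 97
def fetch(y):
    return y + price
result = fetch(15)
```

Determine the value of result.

Step 1: price = 97 is defined globally.
Step 2: fetch(15) uses parameter y = 15 and looks up price from global scope = 97.
Step 3: result = 15 + 97 = 112

The answer is 112.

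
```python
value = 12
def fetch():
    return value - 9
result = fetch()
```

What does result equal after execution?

Step 1: value = 12 is defined globally.
Step 2: fetch() looks up value from global scope = 12, then computes 12 - 9 = 3.
Step 3: result = 3

The answer is 3.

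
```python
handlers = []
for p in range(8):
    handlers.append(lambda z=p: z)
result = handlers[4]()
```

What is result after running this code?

Step 1: Default argument z=p captures p's value at each iteration.
Step 2: handlers[4] captured z = 4 when p was 4.
Step 3: result = 4

The answer is 4.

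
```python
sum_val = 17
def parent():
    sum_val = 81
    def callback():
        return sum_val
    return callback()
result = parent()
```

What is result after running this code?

Step 1: sum_val = 17 globally, but parent() defines sum_val = 81 locally.
Step 2: callback() looks up sum_val. Not in local scope, so checks enclosing scope (parent) and finds sum_val = 81.
Step 3: result = 81

The answer is 81.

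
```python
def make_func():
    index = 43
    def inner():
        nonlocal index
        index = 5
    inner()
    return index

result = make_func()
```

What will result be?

Step 1: make_func() sets index = 43.
Step 2: inner() uses nonlocal to reassign index = 5.
Step 3: result = 5

The answer is 5.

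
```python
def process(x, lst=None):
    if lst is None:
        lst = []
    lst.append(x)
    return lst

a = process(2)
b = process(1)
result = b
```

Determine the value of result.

Step 1: None default with guard creates a NEW list each call.
Step 2: a = [2] (fresh list). b = [1] (another fresh list).
Step 3: result = [1] (this is the fix for mutable default)

The answer is [1].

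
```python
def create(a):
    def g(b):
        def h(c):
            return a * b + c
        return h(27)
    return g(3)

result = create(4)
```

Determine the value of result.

Step 1: a = 4, b = 3, c = 27.
Step 2: h() computes a * b + c = 4 * 3 + 27 = 39.
Step 3: result = 39

The answer is 39.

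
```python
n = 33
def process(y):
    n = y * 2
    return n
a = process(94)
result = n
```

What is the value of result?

Step 1: Global n = 33.
Step 2: process(94) creates local n = 94 * 2 = 188.
Step 3: Global n unchanged because no global keyword. result = 33

The answer is 33.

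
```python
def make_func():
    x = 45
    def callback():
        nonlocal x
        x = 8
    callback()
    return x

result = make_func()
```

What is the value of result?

Step 1: make_func() sets x = 45.
Step 2: callback() uses nonlocal to reassign x = 8.
Step 3: result = 8

The answer is 8.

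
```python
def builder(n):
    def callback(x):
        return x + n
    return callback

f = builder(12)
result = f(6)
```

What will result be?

Step 1: builder(12) creates a closure that captures n = 12.
Step 2: f(6) calls the closure with x = 6, returning 6 + 12 = 18.
Step 3: result = 18

The answer is 18.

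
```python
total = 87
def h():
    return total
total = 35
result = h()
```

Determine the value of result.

Step 1: total is first set to 87, then reassigned to 35.
Step 2: h() is called after the reassignment, so it looks up the current global total = 35.
Step 3: result = 35

The answer is 35.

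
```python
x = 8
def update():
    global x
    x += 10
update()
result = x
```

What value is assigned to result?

Step 1: x = 8 globally.
Step 2: update() modifies global x: x += 10 = 18.
Step 3: result = 18

The answer is 18.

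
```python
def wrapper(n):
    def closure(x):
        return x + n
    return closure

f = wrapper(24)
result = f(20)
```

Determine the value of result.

Step 1: wrapper(24) creates a closure that captures n = 24.
Step 2: f(20) calls the closure with x = 20, returning 20 + 24 = 44.
Step 3: result = 44

The answer is 44.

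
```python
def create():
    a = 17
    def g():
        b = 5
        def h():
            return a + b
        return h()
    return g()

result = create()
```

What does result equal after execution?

Step 1: create() defines a = 17. g() defines b = 5.
Step 2: h() accesses both from enclosing scopes: a = 17, b = 5.
Step 3: result = 17 + 5 = 22

The answer is 22.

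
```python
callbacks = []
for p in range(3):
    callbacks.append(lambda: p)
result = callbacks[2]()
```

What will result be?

Step 1: The loop creates 3 lambdas, all referencing the same variable p.
Step 2: After the loop, p = 2 (final value).
Step 3: callbacks[2]() looks up p at call time and finds 2. This is the late binding gotcha. result = 2

The answer is 2.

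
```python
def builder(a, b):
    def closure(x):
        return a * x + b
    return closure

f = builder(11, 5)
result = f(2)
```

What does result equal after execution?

Step 1: builder(11, 5) captures a = 11, b = 5.
Step 2: f(2) computes 11 * 2 + 5 = 27.
Step 3: result = 27

The answer is 27.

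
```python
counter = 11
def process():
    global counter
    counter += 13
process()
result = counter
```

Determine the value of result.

Step 1: counter = 11 globally.
Step 2: process() modifies global counter: counter += 13 = 24.
Step 3: result = 24

The answer is 24.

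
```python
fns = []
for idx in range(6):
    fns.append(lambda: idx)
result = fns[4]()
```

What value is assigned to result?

Step 1: The loop creates 6 lambdas, all referencing the same variable idx.
Step 2: After the loop, idx = 5 (final value).
Step 3: fns[4]() looks up idx at call time and finds 5. This is the late binding gotcha. result = 5

The answer is 5.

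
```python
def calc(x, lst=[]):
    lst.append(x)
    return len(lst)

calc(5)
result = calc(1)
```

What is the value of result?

Step 1: Mutable default list persists between calls.
Step 2: First call: lst = [5], len = 1. Second call: lst = [5, 1], len = 2.
Step 3: result = 2

The answer is 2.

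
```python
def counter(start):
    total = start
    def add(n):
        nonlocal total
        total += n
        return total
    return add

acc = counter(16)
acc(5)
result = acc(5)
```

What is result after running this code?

Step 1: counter(16) creates closure with total = 16.
Step 2: First acc(5): total = 16 + 5 = 21.
Step 3: Second acc(5): total = 21 + 5 = 26. result = 26

The answer is 26.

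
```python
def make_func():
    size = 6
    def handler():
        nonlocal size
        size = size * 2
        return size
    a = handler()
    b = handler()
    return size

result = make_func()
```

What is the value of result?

Step 1: size starts at 6.
Step 2: First handler(): size = 6 * 2 = 12.
Step 3: Second handler(): size = 12 * 2 = 24.
Step 4: result = 24

The answer is 24.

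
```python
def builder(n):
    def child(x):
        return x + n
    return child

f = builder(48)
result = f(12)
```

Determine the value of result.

Step 1: builder(48) creates a closure that captures n = 48.
Step 2: f(12) calls the closure with x = 12, returning 12 + 48 = 60.
Step 3: result = 60

The answer is 60.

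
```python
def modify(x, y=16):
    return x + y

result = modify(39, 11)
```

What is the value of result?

Step 1: modify(39, 11) overrides default y with 11.
Step 2: Returns 39 + 11 = 50.
Step 3: result = 50

The answer is 50.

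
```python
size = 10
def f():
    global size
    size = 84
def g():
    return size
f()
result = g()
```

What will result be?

Step 1: size = 10.
Step 2: f() sets global size = 84.
Step 3: g() reads global size = 84. result = 84

The answer is 84.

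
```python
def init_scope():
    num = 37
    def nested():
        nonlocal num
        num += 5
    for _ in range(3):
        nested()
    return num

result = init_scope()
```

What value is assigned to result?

Step 1: num = 37.
Step 2: nested() is called 3 times in a loop, each adding 5 via nonlocal.
Step 3: num = 37 + 5 * 3 = 52

The answer is 52.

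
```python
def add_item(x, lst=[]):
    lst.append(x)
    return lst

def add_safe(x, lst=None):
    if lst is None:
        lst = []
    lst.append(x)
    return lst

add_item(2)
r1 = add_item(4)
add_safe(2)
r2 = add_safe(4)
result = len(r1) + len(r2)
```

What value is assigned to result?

Step 1: add_item shares mutable default: after 2 calls, lst = [2, 4], len = 2.
Step 2: add_safe creates fresh list each time: r2 = [4], len = 1.
Step 3: result = 2 + 1 = 3

The answer is 3.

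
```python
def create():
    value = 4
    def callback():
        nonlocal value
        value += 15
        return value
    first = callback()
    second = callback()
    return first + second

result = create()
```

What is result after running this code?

Step 1: value starts at 4.
Step 2: First call: value = 4 + 15 = 19, returns 19.
Step 3: Second call: value = 19 + 15 = 34, returns 34.
Step 4: result = 19 + 34 = 53

The answer is 53.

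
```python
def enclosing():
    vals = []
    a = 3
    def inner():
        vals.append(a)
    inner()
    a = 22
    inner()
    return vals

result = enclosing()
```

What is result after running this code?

Step 1: a = 3. inner() appends current a to vals.
Step 2: First inner(): appends 3. Then a = 22.
Step 3: Second inner(): appends 22 (closure sees updated a). result = [3, 22]

The answer is [3, 22].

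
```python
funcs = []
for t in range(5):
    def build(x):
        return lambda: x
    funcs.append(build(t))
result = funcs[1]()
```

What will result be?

Step 1: build(t) creates a new scope capturing x = t at call time.
Step 2: funcs[1] = build(1), so its lambda captures x = 1.
Step 3: result = 1 (closure factory fixes late binding)

The answer is 1.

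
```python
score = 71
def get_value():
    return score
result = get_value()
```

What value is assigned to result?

Step 1: score = 71 is defined in the global scope.
Step 2: get_value() looks up score. No local score exists, so Python checks the global scope via LEGB rule and finds score = 71.
Step 3: result = 71

The answer is 71.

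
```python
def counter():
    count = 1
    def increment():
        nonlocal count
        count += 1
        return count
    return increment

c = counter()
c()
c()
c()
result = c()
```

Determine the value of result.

Step 1: counter() creates closure with count = 1.
Step 2: Each c() call increments count via nonlocal. After 4 calls: 1 + 4 = 5.
Step 3: result = 5

The answer is 5.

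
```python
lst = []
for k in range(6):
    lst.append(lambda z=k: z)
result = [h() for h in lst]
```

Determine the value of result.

Step 1: Default arg z=k captures k at each iteration.
Step 2: Each lambda has its own default: 0, 1, ..., 5.
Step 3: result = [0, 1, 2, 3, 4, 5]

The answer is [0, 1, 2, 3, 4, 5].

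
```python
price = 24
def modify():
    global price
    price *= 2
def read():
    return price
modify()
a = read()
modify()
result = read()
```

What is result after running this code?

Step 1: price = 24.
Step 2: First modify(): price = 24 * 2 = 48.
Step 3: Second modify(): price = 48 * 2 = 96.
Step 4: read() returns 96

The answer is 96.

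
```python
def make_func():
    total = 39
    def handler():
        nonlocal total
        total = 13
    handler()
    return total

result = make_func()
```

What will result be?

Step 1: make_func() sets total = 39.
Step 2: handler() uses nonlocal to reassign total = 13.
Step 3: result = 13

The answer is 13.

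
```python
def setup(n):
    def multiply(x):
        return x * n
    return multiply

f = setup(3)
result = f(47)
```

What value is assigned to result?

Step 1: setup(3) returns multiply closure with n = 3.
Step 2: f(47) computes 47 * 3 = 141.
Step 3: result = 141

The answer is 141.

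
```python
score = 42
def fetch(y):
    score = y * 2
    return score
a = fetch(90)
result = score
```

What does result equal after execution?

Step 1: Global score = 42.
Step 2: fetch(90) creates local score = 90 * 2 = 180.
Step 3: Global score unchanged because no global keyword. result = 42

The answer is 42.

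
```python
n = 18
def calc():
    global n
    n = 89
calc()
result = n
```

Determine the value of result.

Step 1: n = 18 globally.
Step 2: calc() declares global n and sets it to 89.
Step 3: After calc(), global n = 89. result = 89

The answer is 89.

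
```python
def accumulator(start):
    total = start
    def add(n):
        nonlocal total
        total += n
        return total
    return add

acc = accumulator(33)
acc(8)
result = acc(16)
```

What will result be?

Step 1: accumulator(33) creates closure with total = 33.
Step 2: First acc(8): total = 33 + 8 = 41.
Step 3: Second acc(16): total = 41 + 16 = 57. result = 57

The answer is 57.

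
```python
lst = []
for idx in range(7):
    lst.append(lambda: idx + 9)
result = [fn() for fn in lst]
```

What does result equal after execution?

Step 1: All lambdas capture idx by reference. After the loop, idx = 6.
Step 2: Each call returns 6 + 9 = 15.
Step 3: result = [15, 15, 15, 15, 15, 15, 15]

The answer is [15, 15, 15, 15, 15, 15, 15].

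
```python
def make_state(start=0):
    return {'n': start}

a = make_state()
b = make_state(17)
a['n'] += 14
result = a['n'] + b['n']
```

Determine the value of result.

Step 1: make_state() returns a new dict each call (immutable default 0).
Step 2: a = {'n': 0}, b = {'n': 17}.
Step 3: a['n'] += 14 = 14. result = 14 + 17 = 31

The answer is 31.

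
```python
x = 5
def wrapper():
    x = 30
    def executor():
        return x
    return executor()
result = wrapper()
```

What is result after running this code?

Step 1: x = 5 globally, but wrapper() defines x = 30 locally.
Step 2: executor() looks up x. Not in local scope, so checks enclosing scope (wrapper) and finds x = 30.
Step 3: result = 30

The answer is 30.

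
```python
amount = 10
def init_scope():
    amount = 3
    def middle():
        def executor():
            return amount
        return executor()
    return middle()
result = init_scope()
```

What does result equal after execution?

Step 1: init_scope() defines amount = 3. middle() and executor() have no local amount.
Step 2: executor() checks local (none), enclosing middle() (none), enclosing init_scope() and finds amount = 3.
Step 3: result = 3

The answer is 3.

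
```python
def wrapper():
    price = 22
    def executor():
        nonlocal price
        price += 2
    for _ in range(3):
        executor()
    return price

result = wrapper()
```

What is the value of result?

Step 1: price = 22.
Step 2: executor() is called 3 times in a loop, each adding 2 via nonlocal.
Step 3: price = 22 + 2 * 3 = 28

The answer is 28.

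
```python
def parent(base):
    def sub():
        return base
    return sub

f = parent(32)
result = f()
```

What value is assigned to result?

Step 1: parent(32) creates closure capturing base = 32.
Step 2: f() returns the captured base = 32.
Step 3: result = 32

The answer is 32.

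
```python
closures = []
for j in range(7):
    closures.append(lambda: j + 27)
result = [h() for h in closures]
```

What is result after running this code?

Step 1: All lambdas capture j by reference. After the loop, j = 6.
Step 2: Each call returns 6 + 27 = 33.
Step 3: result = [33, 33, 33, 33, 33, 33, 33]

The answer is [33, 33, 33, 33, 33, 33, 33].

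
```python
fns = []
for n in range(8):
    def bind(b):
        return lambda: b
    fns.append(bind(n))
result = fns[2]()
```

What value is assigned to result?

Step 1: bind(n) creates a new scope capturing b = n at call time.
Step 2: fns[2] = bind(2), so its lambda captures b = 2.
Step 3: result = 2 (closure factory fixes late binding)

The answer is 2.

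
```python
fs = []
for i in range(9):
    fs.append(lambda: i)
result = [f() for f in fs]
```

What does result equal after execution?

Step 1: All 9 lambdas share the same variable i.
Step 2: After the loop, i = 8.
Step 3: Each call returns 8. result = [8, 8, 8, 8, 8, 8, 8, 8, 8]

The answer is [8, 8, 8, 8, 8, 8, 8, 8, 8].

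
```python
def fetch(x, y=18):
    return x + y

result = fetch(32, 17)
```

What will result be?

Step 1: fetch(32, 17) overrides default y with 17.
Step 2: Returns 32 + 17 = 49.
Step 3: result = 49

The answer is 49.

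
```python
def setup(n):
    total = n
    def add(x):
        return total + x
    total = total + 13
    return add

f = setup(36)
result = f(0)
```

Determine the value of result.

Step 1: setup(36) sets total = 36, then total = 36 + 13 = 49.
Step 2: Closures capture by reference, so add sees total = 49.
Step 3: f(0) returns 49 + 0 = 49

The answer is 49.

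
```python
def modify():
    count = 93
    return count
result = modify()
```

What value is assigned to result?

Step 1: modify() defines count = 93 in its local scope.
Step 2: return count finds the local variable count = 93.
Step 3: result = 93

The answer is 93.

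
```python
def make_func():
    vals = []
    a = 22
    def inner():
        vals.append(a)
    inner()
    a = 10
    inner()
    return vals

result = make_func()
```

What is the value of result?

Step 1: a = 22. inner() appends current a to vals.
Step 2: First inner(): appends 22. Then a = 10.
Step 3: Second inner(): appends 10 (closure sees updated a). result = [22, 10]

The answer is [22, 10].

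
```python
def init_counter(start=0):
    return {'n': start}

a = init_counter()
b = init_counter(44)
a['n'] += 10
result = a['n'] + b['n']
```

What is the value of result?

Step 1: init_counter() returns a new dict each call (immutable default 0).
Step 2: a = {'n': 0}, b = {'n': 44}.
Step 3: a['n'] += 10 = 10. result = 10 + 44 = 54

The answer is 54.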